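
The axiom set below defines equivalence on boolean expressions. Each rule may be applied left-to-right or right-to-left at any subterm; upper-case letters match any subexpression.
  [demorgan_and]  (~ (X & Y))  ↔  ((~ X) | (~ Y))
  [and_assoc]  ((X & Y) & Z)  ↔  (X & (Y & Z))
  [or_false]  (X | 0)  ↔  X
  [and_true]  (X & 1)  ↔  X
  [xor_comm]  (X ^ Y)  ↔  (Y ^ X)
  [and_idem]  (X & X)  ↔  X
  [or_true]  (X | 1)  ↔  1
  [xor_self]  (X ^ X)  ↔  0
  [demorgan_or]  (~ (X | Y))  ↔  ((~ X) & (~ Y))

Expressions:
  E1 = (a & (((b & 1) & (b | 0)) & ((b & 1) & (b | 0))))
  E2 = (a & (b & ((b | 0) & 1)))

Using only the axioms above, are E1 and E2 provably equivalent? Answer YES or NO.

YES

step 1: and_idem (→) rewrites (((b & 1) & (b | 0)) & ((b & 1) & (b | 0))) into ((b & 1) & (b | 0)), now (a & ((b & 1) & (b | 0)))
step 2: and_true (→) rewrites (b & 1) into b, now (a & (b & (b | 0)))
step 3: or_false (→) rewrites (b | 0) into b, now (a & (b & b))
step 4: and_true (←) rewrites b into (b & 1), now (a & (b & (b & 1)))
step 5: or_false (←) rewrites b into (b | 0), which is E2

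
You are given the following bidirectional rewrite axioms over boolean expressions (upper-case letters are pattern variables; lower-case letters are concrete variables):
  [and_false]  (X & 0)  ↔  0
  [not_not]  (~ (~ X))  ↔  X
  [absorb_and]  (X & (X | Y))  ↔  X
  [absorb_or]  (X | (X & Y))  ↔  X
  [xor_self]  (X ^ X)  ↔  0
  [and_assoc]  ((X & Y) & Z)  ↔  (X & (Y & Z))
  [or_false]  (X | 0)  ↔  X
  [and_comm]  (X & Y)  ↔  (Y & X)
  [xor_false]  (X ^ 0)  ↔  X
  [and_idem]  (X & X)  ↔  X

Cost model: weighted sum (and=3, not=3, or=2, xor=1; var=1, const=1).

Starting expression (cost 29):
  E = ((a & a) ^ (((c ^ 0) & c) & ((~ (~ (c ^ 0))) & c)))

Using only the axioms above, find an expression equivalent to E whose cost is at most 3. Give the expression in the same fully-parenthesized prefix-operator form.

step 1: not_not (→) rewrites (~ (~ (c ^ 0))) into (c ^ 0), now ((a & a) ^ (((c ^ 0) & c) & ((c ^ 0) & c)))
step 2: and_idem (→) rewrites (((c ^ 0) & c) & ((c ^ 0) & c)) into ((c ^ 0) & c), now ((a & a) ^ ((c ^ 0) & c))
step 3: and_idem (→) rewrites (a & a) into a, now (a ^ ((c ^ 0) & c))
step 4: xor_false (→) rewrites (c ^ 0) into c, now (a ^ (c & c))
step 5: and_idem (→) rewrites (c & c) into c, reaching cost 3 (bound 3)

(a ^ c)   [cost 3]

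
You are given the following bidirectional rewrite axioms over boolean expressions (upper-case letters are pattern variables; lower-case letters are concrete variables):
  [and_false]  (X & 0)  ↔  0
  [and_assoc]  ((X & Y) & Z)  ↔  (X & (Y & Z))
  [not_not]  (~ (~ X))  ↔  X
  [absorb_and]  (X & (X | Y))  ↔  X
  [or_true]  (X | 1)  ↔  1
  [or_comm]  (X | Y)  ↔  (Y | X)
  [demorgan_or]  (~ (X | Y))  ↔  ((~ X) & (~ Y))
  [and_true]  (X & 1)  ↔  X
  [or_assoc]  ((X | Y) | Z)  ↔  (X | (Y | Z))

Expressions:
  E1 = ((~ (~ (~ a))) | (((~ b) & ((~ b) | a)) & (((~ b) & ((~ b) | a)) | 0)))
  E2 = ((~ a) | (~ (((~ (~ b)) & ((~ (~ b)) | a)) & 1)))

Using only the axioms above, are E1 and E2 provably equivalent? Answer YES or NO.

YES

step 1: absorb_and (→) rewrites (((~ b) & ((~ b) | a)) & (((~ b) & ((~ b) | a)) | 0)) into ((~ b) & ((~ b) | a)), now ((~ (~ (~ a))) | ((~ b) & ((~ b) | a)))
step 2: absorb_and (→) rewrites ((~ b) & ((~ b) | a)) into (~ b), now ((~ (~ (~ a))) | (~ b))
step 3: not_not (→) rewrites (~ (~ (~ a))) into (~ a), now ((~ a) | (~ b))
step 4: not_not (←) rewrites (~ b) into (~ (~ (~ b))), now ((~ a) | (~ (~ (~ b))))
step 5: and_true (←) rewrites (~ (~ b)) into ((~ (~ b)) & 1), now ((~ a) | (~ ((~ (~ b)) & 1)))
step 6: absorb_and (←) rewrites (~ (~ b)) into ((~ (~ b)) & ((~ (~ b)) | a)), which is E2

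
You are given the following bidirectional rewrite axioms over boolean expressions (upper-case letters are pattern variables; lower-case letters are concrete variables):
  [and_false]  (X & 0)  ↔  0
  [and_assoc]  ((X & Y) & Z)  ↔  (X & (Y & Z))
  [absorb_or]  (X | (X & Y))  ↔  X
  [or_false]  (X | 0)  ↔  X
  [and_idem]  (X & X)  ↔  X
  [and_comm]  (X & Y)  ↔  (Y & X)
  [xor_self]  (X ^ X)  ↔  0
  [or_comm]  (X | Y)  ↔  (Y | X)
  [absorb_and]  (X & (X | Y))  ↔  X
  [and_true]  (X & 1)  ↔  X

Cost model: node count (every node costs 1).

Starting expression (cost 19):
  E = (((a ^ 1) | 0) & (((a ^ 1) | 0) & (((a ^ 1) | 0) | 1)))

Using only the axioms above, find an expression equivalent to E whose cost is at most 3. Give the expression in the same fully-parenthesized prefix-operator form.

(a ^ 1)   [cost 3]

step 1: absorb_and (→) rewrites (((a ^ 1) | 0) & (((a ^ 1) | 0) | 1)) into ((a ^ 1) | 0), now (((a ^ 1) | 0) & ((a ^ 1) | 0))
step 2: and_idem (→) rewrites (((a ^ 1) | 0) & ((a ^ 1) | 0)) into ((a ^ 1) | 0)
step 3: or_false (→) rewrites ((a ^ 1) | 0) into (a ^ 1), reaching cost 3 (bound 3)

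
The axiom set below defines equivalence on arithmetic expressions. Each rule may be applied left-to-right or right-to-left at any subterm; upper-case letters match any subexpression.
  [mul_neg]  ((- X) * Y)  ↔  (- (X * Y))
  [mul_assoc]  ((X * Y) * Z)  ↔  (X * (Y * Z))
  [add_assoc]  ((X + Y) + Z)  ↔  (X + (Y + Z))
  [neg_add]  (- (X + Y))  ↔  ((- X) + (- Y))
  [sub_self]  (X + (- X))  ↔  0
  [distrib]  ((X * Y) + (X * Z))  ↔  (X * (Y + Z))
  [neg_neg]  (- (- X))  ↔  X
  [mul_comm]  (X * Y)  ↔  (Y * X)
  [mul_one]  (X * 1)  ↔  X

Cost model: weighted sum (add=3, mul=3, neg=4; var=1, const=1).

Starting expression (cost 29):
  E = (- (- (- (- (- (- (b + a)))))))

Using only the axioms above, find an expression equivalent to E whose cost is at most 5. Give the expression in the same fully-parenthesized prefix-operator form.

1. [neg_neg →] (- (- (b + a)))  →  (b + a);  E = (- (- (- (- (b + a)))))
2. [neg_neg →] (- (- (- (b + a))))  →  (- (b + a));  E = (- (- (b + a)))
3. [neg_neg →] (- (- (b + a)))  →  (b + a);  cost 5 ≤ 5, done

(b + a)   [cost 5]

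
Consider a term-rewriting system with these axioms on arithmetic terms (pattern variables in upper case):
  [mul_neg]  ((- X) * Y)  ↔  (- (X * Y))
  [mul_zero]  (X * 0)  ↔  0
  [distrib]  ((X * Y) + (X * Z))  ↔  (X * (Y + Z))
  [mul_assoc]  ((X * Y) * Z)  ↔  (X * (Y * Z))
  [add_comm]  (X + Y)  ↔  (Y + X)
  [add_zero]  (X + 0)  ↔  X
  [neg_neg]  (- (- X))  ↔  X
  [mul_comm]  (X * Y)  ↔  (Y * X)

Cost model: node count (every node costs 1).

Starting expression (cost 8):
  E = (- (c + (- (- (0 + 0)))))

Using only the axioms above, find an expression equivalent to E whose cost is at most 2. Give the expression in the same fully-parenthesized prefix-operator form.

(- c)   [cost 2]

1. [neg_neg →] (- (- (0 + 0)))  →  (0 + 0);  E = (- (c + (0 + 0)))
2. [add_zero →] (0 + 0)  →  0;  E = (- (c + 0))
3. [add_zero →] (c + 0)  →  c;  cost 2 ≤ 2, done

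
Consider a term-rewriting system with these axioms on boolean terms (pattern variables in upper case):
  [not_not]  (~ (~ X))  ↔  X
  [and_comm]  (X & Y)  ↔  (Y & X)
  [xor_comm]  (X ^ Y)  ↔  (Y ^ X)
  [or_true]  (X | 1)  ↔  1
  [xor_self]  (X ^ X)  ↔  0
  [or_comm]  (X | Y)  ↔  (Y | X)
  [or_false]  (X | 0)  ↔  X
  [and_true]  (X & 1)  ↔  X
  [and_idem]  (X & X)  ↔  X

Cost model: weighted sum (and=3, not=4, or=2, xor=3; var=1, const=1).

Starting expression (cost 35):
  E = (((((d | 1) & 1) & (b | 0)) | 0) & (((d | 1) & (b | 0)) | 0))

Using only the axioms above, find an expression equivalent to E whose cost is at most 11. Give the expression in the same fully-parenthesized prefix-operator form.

1. [and_true →] ((d | 1) & 1)  →  (d | 1);  E = ((((d | 1) & (b | 0)) | 0) & (((d | 1) & (b | 0)) | 0))
2. [and_idem →] ((((d | 1) & (b | 0)) | 0) & (((d | 1) & (b | 0)) | 0))  →  (((d | 1) & (b | 0)) | 0)
3. [or_false →] (((d | 1) & (b | 0)) | 0)  →  ((d | 1) & (b | 0));  cost 11 ≤ 11, done

((d | 1) & (b | 0))   [cost 11]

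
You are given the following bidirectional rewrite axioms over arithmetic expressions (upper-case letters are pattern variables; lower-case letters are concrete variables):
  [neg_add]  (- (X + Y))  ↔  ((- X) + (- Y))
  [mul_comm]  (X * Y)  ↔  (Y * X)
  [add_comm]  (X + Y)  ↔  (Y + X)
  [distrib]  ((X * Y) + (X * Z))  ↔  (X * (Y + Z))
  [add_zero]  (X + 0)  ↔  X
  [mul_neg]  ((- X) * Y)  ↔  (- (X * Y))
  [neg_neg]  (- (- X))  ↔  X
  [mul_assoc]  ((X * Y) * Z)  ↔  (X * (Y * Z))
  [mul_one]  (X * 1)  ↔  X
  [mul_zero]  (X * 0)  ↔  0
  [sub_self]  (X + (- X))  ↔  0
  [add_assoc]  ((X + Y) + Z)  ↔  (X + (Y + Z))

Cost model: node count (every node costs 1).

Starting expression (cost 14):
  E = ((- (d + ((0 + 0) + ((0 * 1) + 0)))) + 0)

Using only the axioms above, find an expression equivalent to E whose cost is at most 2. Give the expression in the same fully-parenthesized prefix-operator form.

(- d)   [cost 2]

1. [mul_one →] (0 * 1)  →  0;  E = ((- (d + ((0 + 0) + (0 + 0)))) + 0)
2. [add_zero →] (0 + 0)  →  0;  E = ((- (d + (0 + (0 + 0)))) + 0)
3. [add_zero →] (0 + 0)  →  0;  E = ((- (d + (0 + 0))) + 0)
4. [add_zero →] ((- (d + (0 + 0))) + 0)  →  (- (d + (0 + 0)))
5. [add_zero →] (0 + 0)  →  0;  E = (- (d + 0))
6. [add_zero →] (d + 0)  →  d;  cost 2 ≤ 2, done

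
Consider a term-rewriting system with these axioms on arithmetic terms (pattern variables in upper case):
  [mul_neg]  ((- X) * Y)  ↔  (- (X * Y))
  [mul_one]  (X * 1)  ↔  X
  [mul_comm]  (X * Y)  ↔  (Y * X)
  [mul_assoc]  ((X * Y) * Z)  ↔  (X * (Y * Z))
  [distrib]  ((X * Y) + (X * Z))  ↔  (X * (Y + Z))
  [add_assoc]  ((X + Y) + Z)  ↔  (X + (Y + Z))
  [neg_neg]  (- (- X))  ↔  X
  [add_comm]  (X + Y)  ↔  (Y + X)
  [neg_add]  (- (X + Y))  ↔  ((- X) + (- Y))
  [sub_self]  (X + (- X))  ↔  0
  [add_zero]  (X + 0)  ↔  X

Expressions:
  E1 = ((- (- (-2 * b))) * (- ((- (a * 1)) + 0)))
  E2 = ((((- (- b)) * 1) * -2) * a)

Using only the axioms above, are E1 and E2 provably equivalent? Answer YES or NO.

YES

1. [add_zero →] ((- (a * 1)) + 0)  →  (- (a * 1));  E1 = ((- (- (-2 * b))) * (- (- (a * 1))))
2. [mul_one →] (a * 1)  →  a;  E1 = ((- (- (-2 * b))) * (- (- a)))
3. [neg_neg →] (- (- (-2 * b)))  →  (-2 * b);  E1 = ((-2 * b) * (- (- a)))
4. [neg_neg →] (- (- a))  →  a;  E1 = ((-2 * b) * a)
5. [mul_one ←] b  →  (b * 1);  E1 = ((-2 * (b * 1)) * a)
6. [mul_comm →] (-2 * (b * 1))  →  ((b * 1) * -2);  E1 = (((b * 1) * -2) * a)
7. [neg_neg ←] b  →  (- (- b));  this is E2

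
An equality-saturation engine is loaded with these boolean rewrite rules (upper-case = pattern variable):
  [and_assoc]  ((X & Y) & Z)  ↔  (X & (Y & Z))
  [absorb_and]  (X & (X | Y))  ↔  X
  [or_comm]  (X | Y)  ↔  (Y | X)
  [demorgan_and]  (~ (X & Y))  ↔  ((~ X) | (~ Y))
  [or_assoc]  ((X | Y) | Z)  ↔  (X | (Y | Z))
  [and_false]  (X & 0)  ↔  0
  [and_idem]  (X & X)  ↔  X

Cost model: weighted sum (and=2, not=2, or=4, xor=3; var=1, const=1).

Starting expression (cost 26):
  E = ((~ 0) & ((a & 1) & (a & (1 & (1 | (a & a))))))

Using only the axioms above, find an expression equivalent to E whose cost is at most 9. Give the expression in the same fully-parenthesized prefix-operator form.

1. [and_idem →] (a & a)  →  a;  E = ((~ 0) & ((a & 1) & (a & (1 & (1 | a)))))
2. [absorb_and →] (1 & (1 | a))  →  1;  E = ((~ 0) & ((a & 1) & (a & 1)))
3. [and_idem →] ((a & 1) & (a & 1))  →  (a & 1);  cost 9 ≤ 9, done

((~ 0) & (a & 1))   [cost 9]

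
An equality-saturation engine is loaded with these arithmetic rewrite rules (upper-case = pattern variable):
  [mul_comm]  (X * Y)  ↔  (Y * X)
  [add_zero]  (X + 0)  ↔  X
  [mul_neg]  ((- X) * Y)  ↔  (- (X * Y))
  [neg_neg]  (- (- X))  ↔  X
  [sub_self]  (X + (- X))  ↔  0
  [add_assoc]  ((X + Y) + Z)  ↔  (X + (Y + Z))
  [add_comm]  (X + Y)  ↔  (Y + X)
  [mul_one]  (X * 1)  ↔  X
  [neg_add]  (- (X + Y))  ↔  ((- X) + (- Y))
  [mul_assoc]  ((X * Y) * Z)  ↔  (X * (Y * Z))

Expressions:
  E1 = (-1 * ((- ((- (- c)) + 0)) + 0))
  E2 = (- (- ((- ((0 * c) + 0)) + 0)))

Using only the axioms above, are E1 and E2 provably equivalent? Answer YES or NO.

The axioms are sound identities: if E1 ↔* E2 then E1 and E2 evaluate identically under any assignment.
Under c=1: E1 evaluates to 1, E2 to 0. Distinct ⇒ no rewrite sequence connects them.

NO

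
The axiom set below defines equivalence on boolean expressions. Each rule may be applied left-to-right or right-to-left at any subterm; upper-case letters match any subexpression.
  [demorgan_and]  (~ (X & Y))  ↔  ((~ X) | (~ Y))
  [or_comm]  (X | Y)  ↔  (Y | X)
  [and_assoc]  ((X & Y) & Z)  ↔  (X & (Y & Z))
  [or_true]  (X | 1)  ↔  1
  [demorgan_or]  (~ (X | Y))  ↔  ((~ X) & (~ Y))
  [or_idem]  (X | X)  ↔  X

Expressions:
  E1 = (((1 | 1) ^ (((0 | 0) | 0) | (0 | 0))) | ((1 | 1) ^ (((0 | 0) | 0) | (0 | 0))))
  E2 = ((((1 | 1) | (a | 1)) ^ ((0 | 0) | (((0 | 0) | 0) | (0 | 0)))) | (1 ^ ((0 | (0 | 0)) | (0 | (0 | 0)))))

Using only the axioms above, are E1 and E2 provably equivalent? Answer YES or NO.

YES

1. [or_idem →] (((1 | 1) ^ (((0 | 0) | 0) | (0 | 0))) | ((1 | 1) ^ (((0 | 0) | 0) | (0 | 0))))  →  ((1 | 1) ^ (((0 | 0) | 0) | (0 | 0)))
2. [or_idem →] (0 | 0)  →  0;  E1 = ((1 | 1) ^ ((0 | 0) | (0 | 0)))
3. [or_idem →] ((0 | 0) | (0 | 0))  →  (0 | 0);  E1 = ((1 | 1) ^ (0 | 0))
4. [or_idem →] (0 | 0)  →  0;  E1 = ((1 | 1) ^ 0)
5. [or_idem →] (1 | 1)  →  1;  E1 = (1 ^ 0)
6. [or_idem ←] 0  →  (0 | 0);  E1 = (1 ^ (0 | 0))
7. [or_idem ←] (1 ^ (0 | 0))  →  ((1 ^ (0 | 0)) | (1 ^ (0 | 0)))
8. [or_idem ←] 1  →  (1 | 1);  E1 = (((1 | 1) ^ (0 | 0)) | (1 ^ (0 | 0)))
9. [or_idem ←] 0  →  (0 | 0);  E1 = (((1 | 1) ^ (0 | 0)) | (1 ^ (0 | (0 | 0))))
10. [or_idem ←] (0 | 0)  →  ((0 | 0) | (0 | 0));  E1 = (((1 | 1) ^ ((0 | 0) | (0 | 0))) | (1 ^ (0 | (0 | 0))))
11. [or_idem ←] 1  →  (1 | 1);  E1 = ((((1 | 1) | 1) ^ ((0 | 0) | (0 | 0))) | (1 ^ (0 | (0 | 0))))
12. [or_true ←] 1  →  (a | 1);  E1 = ((((1 | 1) | (a | 1)) ^ ((0 | 0) | (0 | 0))) | (1 ^ (0 | (0 | 0))))
13. [or_idem ←] (0 | (0 | 0))  →  ((0 | (0 | 0)) | (0 | (0 | 0)));  E1 = ((((1 | 1) | (a | 1)) ^ ((0 | 0) | (0 | 0))) | (1 ^ ((0 | (0 | 0)) | (0 | (0 | 0)))))
14. [or_idem ←] (0 | 0)  →  ((0 | 0) | (0 | 0));  E1 = ((((1 | 1) | (a | 1)) ^ ((0 | 0) | ((0 | 0) | (0 | 0)))) | (1 ^ ((0 | (0 | 0)) | (0 | (0 | 0)))))
15. [or_idem ←] 0  →  (0 | 0);  this is E2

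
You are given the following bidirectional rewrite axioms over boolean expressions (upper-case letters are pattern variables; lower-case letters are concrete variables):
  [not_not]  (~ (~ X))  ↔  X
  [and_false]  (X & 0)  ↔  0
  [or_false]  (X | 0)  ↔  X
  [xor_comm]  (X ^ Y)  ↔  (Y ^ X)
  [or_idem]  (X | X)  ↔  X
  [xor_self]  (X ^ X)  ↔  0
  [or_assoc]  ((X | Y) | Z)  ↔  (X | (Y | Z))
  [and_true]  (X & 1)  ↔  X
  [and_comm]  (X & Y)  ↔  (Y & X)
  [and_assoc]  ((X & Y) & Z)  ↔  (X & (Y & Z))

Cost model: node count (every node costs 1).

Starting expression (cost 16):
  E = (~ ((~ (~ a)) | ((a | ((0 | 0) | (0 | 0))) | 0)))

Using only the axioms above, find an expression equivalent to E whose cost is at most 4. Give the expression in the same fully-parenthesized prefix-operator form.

(1) ((0 | 0) | (0 | 0))  =[or_idem →]=  (0 | 0)    ⊢ (~ ((~ (~ a)) | ((a | (0 | 0)) | 0)))
(2) (0 | 0)  =[or_false →]=  0    ⊢ (~ ((~ (~ a)) | ((a | 0) | 0)))
(3) ((a | 0) | 0)  =[or_false →]=  (a | 0)    ⊢ (~ ((~ (~ a)) | (a | 0)))
(4) (~ (~ a))  =[not_not →]=  a    ⊢ (~ (a | (a | 0)))
(5) (a | 0)  =[or_false →]=  a    ⊢ cost 4, within 4

(~ (a | a))   [cost 4]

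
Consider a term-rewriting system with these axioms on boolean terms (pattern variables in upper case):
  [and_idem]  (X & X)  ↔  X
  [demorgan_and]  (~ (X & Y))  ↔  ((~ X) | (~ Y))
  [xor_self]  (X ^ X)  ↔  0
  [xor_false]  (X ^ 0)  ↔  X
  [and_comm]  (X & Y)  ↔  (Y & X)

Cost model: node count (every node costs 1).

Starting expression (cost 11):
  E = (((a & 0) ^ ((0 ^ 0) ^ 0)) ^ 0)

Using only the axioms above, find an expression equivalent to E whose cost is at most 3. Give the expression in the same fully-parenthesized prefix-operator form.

(a & 0)   [cost 3]

step 1: xor_false (→) rewrites (0 ^ 0) into 0, now (((a & 0) ^ (0 ^ 0)) ^ 0)
step 2: xor_false (→) rewrites (0 ^ 0) into 0, now (((a & 0) ^ 0) ^ 0)
step 3: xor_false (→) rewrites ((a & 0) ^ 0) into (a & 0), now ((a & 0) ^ 0)
step 4: xor_false (→) rewrites ((a & 0) ^ 0) into (a & 0), reaching cost 3 (bound 3)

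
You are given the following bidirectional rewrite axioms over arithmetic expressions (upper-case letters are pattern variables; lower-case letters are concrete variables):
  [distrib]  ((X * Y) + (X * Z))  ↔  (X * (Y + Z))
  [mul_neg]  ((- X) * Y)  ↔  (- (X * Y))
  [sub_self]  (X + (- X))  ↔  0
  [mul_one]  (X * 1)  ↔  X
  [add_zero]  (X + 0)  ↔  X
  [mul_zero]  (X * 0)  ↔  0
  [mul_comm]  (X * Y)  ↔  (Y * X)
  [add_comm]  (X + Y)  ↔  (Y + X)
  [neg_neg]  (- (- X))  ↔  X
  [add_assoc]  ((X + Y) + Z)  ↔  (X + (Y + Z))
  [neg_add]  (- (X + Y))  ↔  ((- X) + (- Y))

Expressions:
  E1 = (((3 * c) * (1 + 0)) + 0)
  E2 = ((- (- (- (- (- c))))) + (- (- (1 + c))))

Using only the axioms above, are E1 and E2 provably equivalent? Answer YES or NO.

Every axiom is a valid identity, so a rewrite proof would force E1 and E2 to agree under every assignment.
At c=0: E1 = 0 but E2 = 1; they differ, so no derivation exists.

NO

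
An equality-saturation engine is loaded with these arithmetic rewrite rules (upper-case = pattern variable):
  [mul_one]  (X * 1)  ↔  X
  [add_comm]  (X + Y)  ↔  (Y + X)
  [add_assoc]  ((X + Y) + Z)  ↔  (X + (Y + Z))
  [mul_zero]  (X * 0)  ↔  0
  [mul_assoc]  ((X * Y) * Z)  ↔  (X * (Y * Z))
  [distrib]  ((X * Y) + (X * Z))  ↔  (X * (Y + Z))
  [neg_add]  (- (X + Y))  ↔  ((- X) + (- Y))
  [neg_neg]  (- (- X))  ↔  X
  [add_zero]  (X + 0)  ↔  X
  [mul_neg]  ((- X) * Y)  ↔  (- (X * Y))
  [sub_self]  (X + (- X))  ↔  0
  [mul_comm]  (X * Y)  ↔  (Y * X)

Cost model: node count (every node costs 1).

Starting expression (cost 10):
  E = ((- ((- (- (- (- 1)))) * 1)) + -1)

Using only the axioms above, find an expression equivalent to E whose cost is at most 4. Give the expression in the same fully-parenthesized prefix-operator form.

1. [mul_one →] ((- (- (- (- 1)))) * 1)  →  (- (- (- (- 1))));  E = ((- (- (- (- (- 1))))) + -1)
2. [neg_neg →] (- (- (- (- (- 1)))))  →  (- (- (- 1)));  E = ((- (- (- 1))) + -1)
3. [neg_neg →] (- (- 1))  →  1;  cost 4 ≤ 4, done

((- 1) + -1)   [cost 4]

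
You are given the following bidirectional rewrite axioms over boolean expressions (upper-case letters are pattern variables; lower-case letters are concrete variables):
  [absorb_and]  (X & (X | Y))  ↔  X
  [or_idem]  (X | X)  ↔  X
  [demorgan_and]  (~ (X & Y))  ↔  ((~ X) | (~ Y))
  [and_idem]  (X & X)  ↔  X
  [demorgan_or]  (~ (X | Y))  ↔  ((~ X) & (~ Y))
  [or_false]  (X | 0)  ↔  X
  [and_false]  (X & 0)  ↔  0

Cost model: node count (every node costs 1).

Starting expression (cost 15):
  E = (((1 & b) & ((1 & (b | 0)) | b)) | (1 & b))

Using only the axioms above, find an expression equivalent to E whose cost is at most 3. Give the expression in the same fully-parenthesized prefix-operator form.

(1 & b)   [cost 3]

step 1: or_false (→) rewrites (b | 0) into b, now (((1 & b) & ((1 & b) | b)) | (1 & b))
step 2: absorb_and (→) rewrites ((1 & b) & ((1 & b) | b)) into (1 & b), now ((1 & b) | (1 & b))
step 3: or_idem (→) rewrites ((1 & b) | (1 & b)) into (1 & b), reaching cost 3 (bound 3)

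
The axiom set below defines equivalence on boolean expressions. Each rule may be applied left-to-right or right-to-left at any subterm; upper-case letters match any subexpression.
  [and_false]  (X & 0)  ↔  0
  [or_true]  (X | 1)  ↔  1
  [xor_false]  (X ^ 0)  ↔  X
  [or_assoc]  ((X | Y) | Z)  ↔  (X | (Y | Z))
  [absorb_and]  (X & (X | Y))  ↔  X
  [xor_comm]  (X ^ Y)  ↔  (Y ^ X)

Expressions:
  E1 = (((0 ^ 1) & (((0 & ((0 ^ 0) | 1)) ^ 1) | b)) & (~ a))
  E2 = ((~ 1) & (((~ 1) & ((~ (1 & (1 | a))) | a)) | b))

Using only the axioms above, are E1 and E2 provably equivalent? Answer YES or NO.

NO

Every axiom is a valid identity, so a rewrite proof would force E1 and E2 to agree under every assignment.
At a=0, b=0: E1 = 1 but E2 = 0; they differ, so no derivation exists.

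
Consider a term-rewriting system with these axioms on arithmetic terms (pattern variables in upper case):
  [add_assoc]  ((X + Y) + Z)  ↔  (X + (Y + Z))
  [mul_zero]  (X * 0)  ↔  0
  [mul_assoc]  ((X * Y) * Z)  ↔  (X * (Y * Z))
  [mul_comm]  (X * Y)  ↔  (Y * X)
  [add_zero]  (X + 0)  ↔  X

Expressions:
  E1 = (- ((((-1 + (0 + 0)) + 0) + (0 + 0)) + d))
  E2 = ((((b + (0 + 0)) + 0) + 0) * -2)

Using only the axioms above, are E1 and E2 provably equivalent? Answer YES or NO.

The axioms are sound identities: if E1 ↔* E2 then E1 and E2 evaluate identically under any assignment.
Under b=0, d=0: E1 evaluates to 1, E2 to 0. Distinct ⇒ no rewrite sequence connects them.

NO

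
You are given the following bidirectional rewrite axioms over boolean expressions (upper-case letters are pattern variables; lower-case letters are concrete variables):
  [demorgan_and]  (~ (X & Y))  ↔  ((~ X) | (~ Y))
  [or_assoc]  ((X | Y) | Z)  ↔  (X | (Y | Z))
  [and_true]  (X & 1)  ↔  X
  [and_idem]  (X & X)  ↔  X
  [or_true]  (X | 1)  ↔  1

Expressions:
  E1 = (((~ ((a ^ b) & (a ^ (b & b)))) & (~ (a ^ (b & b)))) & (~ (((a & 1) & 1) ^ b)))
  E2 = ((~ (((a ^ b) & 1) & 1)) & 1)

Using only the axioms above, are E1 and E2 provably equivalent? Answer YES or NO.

YES

step 1: and_idem (→) rewrites (b & b) into b, now (((~ ((a ^ b) & (a ^ b))) & (~ (a ^ (b & b)))) & (~ (((a & 1) & 1) ^ b)))
step 2: and_idem (→) rewrites ((a ^ b) & (a ^ b)) into (a ^ b), now (((~ (a ^ b)) & (~ (a ^ (b & b)))) & (~ (((a & 1) & 1) ^ b)))
step 3: and_true (→) rewrites ((a & 1) & 1) into (a & 1), now (((~ (a ^ b)) & (~ (a ^ (b & b)))) & (~ ((a & 1) ^ b)))
step 4: and_idem (→) rewrites (b & b) into b, now (((~ (a ^ b)) & (~ (a ^ b))) & (~ ((a & 1) ^ b)))
step 5: and_idem (→) rewrites ((~ (a ^ b)) & (~ (a ^ b))) into (~ (a ^ b)), now ((~ (a ^ b)) & (~ ((a & 1) ^ b)))
step 6: and_true (→) rewrites (a & 1) into a, now ((~ (a ^ b)) & (~ (a ^ b)))
step 7: and_idem (→) rewrites ((~ (a ^ b)) & (~ (a ^ b))) into (~ (a ^ b))
step 8: and_true (←) rewrites (a ^ b) into ((a ^ b) & 1), now (~ ((a ^ b) & 1))
step 9: and_true (←) rewrites (a ^ b) into ((a ^ b) & 1), now (~ (((a ^ b) & 1) & 1))
step 10: and_true (←) rewrites (~ (((a ^ b) & 1) & 1)) into ((~ (((a ^ b) & 1) & 1)) & 1), which is E2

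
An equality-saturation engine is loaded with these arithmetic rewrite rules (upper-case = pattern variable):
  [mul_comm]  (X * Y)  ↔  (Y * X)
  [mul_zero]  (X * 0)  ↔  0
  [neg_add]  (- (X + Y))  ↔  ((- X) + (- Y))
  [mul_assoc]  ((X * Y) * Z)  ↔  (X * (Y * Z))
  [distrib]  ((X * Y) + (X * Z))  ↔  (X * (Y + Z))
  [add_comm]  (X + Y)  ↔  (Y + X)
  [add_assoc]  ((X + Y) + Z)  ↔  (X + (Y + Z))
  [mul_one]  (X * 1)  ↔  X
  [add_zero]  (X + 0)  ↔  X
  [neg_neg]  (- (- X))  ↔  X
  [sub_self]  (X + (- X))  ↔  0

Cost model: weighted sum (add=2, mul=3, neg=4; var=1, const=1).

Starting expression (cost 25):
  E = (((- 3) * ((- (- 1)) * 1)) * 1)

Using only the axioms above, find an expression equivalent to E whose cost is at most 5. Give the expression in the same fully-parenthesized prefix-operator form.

1. [mul_one →] ((- (- 1)) * 1)  →  (- (- 1));  E = (((- 3) * (- (- 1))) * 1)
2. [mul_one →] (((- 3) * (- (- 1))) * 1)  →  ((- 3) * (- (- 1)))
3. [neg_neg →] (- (- 1))  →  1;  E = ((- 3) * 1)
4. [mul_one →] ((- 3) * 1)  →  (- 3);  cost 5 ≤ 5, done

(- 3)   [cost 5]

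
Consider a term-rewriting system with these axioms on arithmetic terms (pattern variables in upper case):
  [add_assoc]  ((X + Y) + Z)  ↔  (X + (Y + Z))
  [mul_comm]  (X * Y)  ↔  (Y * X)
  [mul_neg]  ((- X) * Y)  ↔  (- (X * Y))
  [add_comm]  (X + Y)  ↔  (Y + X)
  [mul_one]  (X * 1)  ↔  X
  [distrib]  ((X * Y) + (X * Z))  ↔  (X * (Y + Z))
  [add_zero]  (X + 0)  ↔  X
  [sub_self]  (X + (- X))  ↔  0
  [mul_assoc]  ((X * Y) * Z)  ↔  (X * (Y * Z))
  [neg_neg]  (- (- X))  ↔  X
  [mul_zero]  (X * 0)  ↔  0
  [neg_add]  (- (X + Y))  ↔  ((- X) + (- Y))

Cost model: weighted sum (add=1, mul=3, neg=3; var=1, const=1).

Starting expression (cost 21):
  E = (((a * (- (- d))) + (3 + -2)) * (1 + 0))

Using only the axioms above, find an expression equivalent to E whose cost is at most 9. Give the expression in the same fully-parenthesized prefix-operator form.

(1) (1 + 0)  =[add_zero →]=  1    ⊢ (((a * (- (- d))) + (3 + -2)) * 1)
(2) (((a * (- (- d))) + (3 + -2)) * 1)  =[mul_one →]=  ((a * (- (- d))) + (3 + -2))
(3) (- (- d))  =[neg_neg →]=  d    ⊢ cost 9, within 9

((a * d) + (3 + -2))   [cost 9]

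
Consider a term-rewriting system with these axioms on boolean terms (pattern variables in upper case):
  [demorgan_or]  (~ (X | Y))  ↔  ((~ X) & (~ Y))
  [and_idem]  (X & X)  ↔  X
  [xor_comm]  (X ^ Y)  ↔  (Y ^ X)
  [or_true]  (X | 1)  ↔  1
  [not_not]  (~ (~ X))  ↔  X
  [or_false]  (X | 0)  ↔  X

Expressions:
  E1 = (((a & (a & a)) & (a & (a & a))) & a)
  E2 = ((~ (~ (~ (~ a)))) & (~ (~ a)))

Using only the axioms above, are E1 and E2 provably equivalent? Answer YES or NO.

(1) ((a & (a & a)) & (a & (a & a)))  =[and_idem →]=  (a & (a & a))    ⊢ ((a & (a & a)) & a)
(2) (a & a)  =[and_idem →]=  a    ⊢ ((a & a) & a)
(3) (a & a)  =[and_idem →]=  a    ⊢ (a & a)
(4) a  =[not_not ←]=  (~ (~ a))    ⊢ (a & (~ (~ a)))
(5) a  =[not_not ←]=  (~ (~ a))    ⊢ ((~ (~ a)) & (~ (~ a)))
(6) (~ (~ a))  =[not_not ←]=  (~ (~ (~ (~ a))))    ⊢ E2

YES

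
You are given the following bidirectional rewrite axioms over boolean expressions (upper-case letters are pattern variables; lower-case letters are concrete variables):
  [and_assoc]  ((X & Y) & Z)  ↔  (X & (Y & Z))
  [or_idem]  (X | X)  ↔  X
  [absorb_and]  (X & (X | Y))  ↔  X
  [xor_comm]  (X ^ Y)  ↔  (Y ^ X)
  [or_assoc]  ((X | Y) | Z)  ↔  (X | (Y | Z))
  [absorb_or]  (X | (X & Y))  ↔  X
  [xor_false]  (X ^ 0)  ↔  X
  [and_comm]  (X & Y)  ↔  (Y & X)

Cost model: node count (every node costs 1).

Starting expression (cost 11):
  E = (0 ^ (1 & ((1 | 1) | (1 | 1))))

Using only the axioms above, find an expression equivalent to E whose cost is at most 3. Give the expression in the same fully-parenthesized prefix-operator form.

(1) ((1 | 1) | (1 | 1))  =[or_idem →]=  (1 | 1)    ⊢ (0 ^ (1 & (1 | 1)))
(2) (1 & (1 | 1))  =[absorb_and →]=  1    ⊢ cost 3, within 3

(0 ^ 1)   [cost 3]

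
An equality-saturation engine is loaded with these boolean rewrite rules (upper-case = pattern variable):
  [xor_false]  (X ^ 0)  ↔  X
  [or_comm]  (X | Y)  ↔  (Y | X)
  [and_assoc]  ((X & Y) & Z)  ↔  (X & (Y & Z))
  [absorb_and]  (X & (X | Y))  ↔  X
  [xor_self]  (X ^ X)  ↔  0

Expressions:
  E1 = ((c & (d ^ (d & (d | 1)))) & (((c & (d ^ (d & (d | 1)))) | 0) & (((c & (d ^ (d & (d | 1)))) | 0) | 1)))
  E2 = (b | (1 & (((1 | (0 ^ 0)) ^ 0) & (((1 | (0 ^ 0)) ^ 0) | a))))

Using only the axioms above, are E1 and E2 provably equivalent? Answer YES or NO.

NO

Every axiom is a valid identity, so a rewrite proof would force E1 and E2 to agree under every assignment.
At a=0, b=0, c=0, d=0: E1 = 0 but E2 = 1; they differ, so no derivation exists.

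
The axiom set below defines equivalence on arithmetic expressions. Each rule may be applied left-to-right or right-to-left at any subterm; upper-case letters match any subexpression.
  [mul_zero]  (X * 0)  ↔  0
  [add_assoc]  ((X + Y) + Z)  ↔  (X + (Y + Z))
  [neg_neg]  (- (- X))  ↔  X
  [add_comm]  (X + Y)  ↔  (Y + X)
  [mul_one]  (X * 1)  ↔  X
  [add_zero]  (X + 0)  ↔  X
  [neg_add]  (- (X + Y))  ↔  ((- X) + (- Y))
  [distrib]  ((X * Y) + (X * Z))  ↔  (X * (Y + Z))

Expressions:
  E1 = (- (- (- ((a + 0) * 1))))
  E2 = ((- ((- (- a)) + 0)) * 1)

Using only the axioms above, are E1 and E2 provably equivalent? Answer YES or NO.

(1) (- (- ((a + 0) * 1)))  =[neg_neg →]=  ((a + 0) * 1)    ⊢ (- ((a + 0) * 1))
(2) ((a + 0) * 1)  =[mul_one →]=  (a + 0)    ⊢ (- (a + 0))
(3) (a + 0)  =[add_zero →]=  a    ⊢ (- a)
(4) a  =[neg_neg ←]=  (- (- a))    ⊢ (- (- (- a)))
(5) (- (- a))  =[add_zero ←]=  ((- (- a)) + 0)    ⊢ (- ((- (- a)) + 0))
(6) (- ((- (- a)) + 0))  =[mul_one ←]=  ((- ((- (- a)) + 0)) * 1)    ⊢ E2

YES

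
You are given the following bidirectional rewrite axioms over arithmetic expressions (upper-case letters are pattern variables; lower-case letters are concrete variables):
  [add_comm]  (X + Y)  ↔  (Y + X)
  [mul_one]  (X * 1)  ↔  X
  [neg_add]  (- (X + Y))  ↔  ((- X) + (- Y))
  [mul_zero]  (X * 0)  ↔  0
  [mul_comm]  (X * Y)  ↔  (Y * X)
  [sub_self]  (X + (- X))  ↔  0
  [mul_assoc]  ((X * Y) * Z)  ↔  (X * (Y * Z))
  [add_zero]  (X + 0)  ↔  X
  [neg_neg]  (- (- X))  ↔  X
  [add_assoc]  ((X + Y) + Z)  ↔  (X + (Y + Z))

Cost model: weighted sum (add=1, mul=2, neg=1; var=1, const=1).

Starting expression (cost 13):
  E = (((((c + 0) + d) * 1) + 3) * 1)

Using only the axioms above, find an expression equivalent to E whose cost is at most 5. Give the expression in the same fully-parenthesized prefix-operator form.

1. [mul_one →] (((((c + 0) + d) * 1) + 3) * 1)  →  ((((c + 0) + d) * 1) + 3)
2. [add_zero →] (c + 0)  →  c;  E = (((c + d) * 1) + 3)
3. [mul_one →] ((c + d) * 1)  →  (c + d);  cost 5 ≤ 5, done

((c + d) + 3)   [cost 5]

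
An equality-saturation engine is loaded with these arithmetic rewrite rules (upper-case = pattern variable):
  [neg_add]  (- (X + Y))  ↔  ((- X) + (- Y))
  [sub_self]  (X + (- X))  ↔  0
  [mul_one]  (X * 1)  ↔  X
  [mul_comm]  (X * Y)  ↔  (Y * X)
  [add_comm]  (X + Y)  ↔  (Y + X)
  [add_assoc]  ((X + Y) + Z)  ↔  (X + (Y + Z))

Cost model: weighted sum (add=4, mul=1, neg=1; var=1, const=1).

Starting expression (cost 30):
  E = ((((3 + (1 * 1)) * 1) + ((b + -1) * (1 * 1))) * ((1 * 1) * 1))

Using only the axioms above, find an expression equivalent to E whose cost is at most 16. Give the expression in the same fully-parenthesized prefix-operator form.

((b + -1) + (3 + 1))   [cost 16]

step 1: mul_one (→) rewrites (1 * 1) into 1, now ((((3 + 1) * 1) + ((b + -1) * (1 * 1))) * ((1 * 1) * 1))
step 2: mul_one (→) rewrites ((1 * 1) * 1) into (1 * 1), now ((((3 + 1) * 1) + ((b + -1) * (1 * 1))) * (1 * 1))
step 3: mul_one (→) rewrites ((3 + 1) * 1) into (3 + 1), now (((3 + 1) + ((b + -1) * (1 * 1))) * (1 * 1))
step 4: mul_one (→) rewrites (1 * 1) into 1, now (((3 + 1) + ((b + -1) * (1 * 1))) * 1)
step 5: mul_one (→) rewrites (1 * 1) into 1, now (((3 + 1) + ((b + -1) * 1)) * 1)
step 6: mul_comm (→) rewrites ((b + -1) * 1) into (1 * (b + -1)), now (((3 + 1) + (1 * (b + -1))) * 1)
step 7: add_comm (→) rewrites ((3 + 1) + (1 * (b + -1))) into ((1 * (b + -1)) + (3 + 1)), now (((1 * (b + -1)) + (3 + 1)) * 1)
step 8: mul_one (→) rewrites (((1 * (b + -1)) + (3 + 1)) * 1) into ((1 * (b + -1)) + (3 + 1))
step 9: mul_comm (→) rewrites (1 * (b + -1)) into ((b + -1) * 1), now (((b + -1) * 1) + (3 + 1))
step 10: mul_one (→) rewrites ((b + -1) * 1) into (b + -1), reaching cost 16 (bound 16)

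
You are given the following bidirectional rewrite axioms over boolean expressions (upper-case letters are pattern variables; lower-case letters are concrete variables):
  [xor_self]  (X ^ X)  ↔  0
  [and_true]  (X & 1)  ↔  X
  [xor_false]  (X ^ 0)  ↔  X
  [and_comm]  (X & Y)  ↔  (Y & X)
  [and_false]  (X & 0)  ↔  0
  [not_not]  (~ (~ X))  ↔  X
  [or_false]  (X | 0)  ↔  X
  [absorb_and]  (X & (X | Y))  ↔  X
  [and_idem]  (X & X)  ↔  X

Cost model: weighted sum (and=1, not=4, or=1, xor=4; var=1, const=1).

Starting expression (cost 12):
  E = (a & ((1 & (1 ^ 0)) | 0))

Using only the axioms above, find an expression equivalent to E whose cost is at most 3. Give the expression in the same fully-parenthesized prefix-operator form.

(a & 1)   [cost 3]

(1) ((1 & (1 ^ 0)) | 0)  =[or_false →]=  (1 & (1 ^ 0))    ⊢ (a & (1 & (1 ^ 0)))
(2) (1 & (1 ^ 0))  =[and_comm →]=  ((1 ^ 0) & 1)    ⊢ (a & ((1 ^ 0) & 1))
(3) ((1 ^ 0) & 1)  =[and_true →]=  (1 ^ 0)    ⊢ (a & (1 ^ 0))
(4) (1 ^ 0)  =[xor_false →]=  1    ⊢ cost 3, within 3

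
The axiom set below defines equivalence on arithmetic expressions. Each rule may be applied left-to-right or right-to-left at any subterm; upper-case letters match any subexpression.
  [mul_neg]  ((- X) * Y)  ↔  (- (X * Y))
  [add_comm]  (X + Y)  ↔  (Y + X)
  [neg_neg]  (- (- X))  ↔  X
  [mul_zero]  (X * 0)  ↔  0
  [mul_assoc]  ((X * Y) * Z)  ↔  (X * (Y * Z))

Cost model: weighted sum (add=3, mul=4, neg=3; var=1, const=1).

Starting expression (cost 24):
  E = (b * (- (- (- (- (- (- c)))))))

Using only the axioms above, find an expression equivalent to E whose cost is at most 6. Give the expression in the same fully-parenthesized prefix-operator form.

(1) (- (- (- (- c))))  =[neg_neg →]=  (- (- c))    ⊢ (b * (- (- (- (- c)))))
(2) (- (- (- c)))  =[neg_neg →]=  (- c)    ⊢ (b * (- (- c)))
(3) (- (- c))  =[neg_neg →]=  c    ⊢ cost 6, within 6

(b * c)   [cost 6]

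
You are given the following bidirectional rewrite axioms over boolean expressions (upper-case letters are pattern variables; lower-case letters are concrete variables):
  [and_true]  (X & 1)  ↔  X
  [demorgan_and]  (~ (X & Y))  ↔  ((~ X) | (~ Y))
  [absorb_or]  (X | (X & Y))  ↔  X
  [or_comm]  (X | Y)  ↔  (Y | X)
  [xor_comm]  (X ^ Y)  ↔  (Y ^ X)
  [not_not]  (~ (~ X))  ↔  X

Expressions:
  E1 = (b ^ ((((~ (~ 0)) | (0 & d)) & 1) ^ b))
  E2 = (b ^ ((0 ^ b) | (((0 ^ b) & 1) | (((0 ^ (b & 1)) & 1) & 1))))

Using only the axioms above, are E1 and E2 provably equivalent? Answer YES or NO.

YES

step 1: not_not (→) rewrites (~ (~ 0)) into 0, now (b ^ (((0 | (0 & d)) & 1) ^ b))
step 2: absorb_or (→) rewrites (0 | (0 & d)) into 0, now (b ^ ((0 & 1) ^ b))
step 3: and_true (→) rewrites (0 & 1) into 0, now (b ^ (0 ^ b))
step 4: absorb_or (←) rewrites (0 ^ b) into ((0 ^ b) | ((0 ^ b) & 1)), now (b ^ ((0 ^ b) | ((0 ^ b) & 1)))
step 5: absorb_or (←) rewrites ((0 ^ b) & 1) into (((0 ^ b) & 1) | (((0 ^ b) & 1) & 1)), now (b ^ ((0 ^ b) | (((0 ^ b) & 1) | (((0 ^ b) & 1) & 1))))
step 6: and_true (←) rewrites b into (b & 1), which is E2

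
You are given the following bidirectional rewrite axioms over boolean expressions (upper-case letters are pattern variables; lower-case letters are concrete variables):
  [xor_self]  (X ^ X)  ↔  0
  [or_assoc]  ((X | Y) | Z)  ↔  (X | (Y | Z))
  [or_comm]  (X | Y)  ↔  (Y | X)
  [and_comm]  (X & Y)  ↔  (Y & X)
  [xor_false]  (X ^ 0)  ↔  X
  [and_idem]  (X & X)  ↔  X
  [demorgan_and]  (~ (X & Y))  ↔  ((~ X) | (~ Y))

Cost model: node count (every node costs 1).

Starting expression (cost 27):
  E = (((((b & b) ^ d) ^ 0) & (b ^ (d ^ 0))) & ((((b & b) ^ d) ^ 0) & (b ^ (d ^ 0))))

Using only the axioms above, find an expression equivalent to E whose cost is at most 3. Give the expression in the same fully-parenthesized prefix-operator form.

(b ^ d)   [cost 3]

(1) (((((b & b) ^ d) ^ 0) & (b ^ (d ^ 0))) & ((((b & b) ^ d) ^ 0) & (b ^ (d ^ 0))))  =[and_idem →]=  ((((b & b) ^ d) ^ 0) & (b ^ (d ^ 0)))
(2) (((b & b) ^ d) ^ 0)  =[xor_false →]=  ((b & b) ^ d)    ⊢ (((b & b) ^ d) & (b ^ (d ^ 0)))
(3) (d ^ 0)  =[xor_false →]=  d    ⊢ (((b & b) ^ d) & (b ^ d))
(4) (b & b)  =[and_idem →]=  b    ⊢ ((b ^ d) & (b ^ d))
(5) ((b ^ d) & (b ^ d))  =[and_idem →]=  (b ^ d)    ⊢ cost 3, within 3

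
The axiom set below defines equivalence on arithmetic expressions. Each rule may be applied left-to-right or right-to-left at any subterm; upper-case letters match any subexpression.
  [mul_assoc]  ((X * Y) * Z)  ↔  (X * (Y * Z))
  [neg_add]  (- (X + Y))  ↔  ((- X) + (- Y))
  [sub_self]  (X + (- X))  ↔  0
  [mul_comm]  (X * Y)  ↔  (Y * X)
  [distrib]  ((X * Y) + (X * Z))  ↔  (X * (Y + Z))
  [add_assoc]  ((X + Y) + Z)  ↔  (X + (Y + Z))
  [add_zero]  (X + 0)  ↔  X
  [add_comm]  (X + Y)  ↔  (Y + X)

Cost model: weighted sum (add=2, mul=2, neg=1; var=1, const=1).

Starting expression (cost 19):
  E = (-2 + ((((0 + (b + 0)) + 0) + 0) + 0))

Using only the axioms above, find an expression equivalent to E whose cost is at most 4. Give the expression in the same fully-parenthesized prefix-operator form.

step 1: add_zero (→) rewrites (b + 0) into b, now (-2 + ((((0 + b) + 0) + 0) + 0))
step 2: add_assoc (→) rewrites ((0 + b) + 0) into (0 + (b + 0)), now (-2 + (((0 + (b + 0)) + 0) + 0))
step 3: add_zero (→) rewrites (((0 + (b + 0)) + 0) + 0) into ((0 + (b + 0)) + 0), now (-2 + ((0 + (b + 0)) + 0))
step 4: add_comm (→) rewrites (b + 0) into (0 + b), now (-2 + ((0 + (0 + b)) + 0))
step 5: add_zero (→) rewrites ((0 + (0 + b)) + 0) into (0 + (0 + b)), now (-2 + (0 + (0 + b)))
step 6: add_comm (→) rewrites (0 + (0 + b)) into ((0 + b) + 0), now (-2 + ((0 + b) + 0))
step 7: add_zero (→) rewrites ((0 + b) + 0) into (0 + b), now (-2 + (0 + b))
step 8: add_comm (→) rewrites (0 + b) into (b + 0), now (-2 + (b + 0))
step 9: add_zero (→) rewrites (b + 0) into b, reaching cost 4 (bound 4)

(-2 + b)   [cost 4]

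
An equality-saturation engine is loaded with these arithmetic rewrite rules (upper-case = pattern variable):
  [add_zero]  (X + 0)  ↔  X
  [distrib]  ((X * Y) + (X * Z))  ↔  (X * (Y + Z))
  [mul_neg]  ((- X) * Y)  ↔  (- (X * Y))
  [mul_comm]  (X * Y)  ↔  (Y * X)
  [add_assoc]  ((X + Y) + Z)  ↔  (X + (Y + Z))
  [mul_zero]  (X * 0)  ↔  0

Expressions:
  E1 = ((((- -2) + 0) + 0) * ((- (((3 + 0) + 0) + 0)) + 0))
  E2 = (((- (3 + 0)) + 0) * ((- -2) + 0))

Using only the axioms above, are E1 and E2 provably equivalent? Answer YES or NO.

(1) ((- (((3 + 0) + 0) + 0)) + 0)  =[add_zero →]=  (- (((3 + 0) + 0) + 0))    ⊢ ((((- -2) + 0) + 0) * (- (((3 + 0) + 0) + 0)))
(2) ((3 + 0) + 0)  =[add_zero →]=  (3 + 0)    ⊢ ((((- -2) + 0) + 0) * (- ((3 + 0) + 0)))
(3) ((3 + 0) + 0)  =[add_zero →]=  (3 + 0)    ⊢ ((((- -2) + 0) + 0) * (- (3 + 0)))
(4) (3 + 0)  =[add_zero →]=  3    ⊢ ((((- -2) + 0) + 0) * (- 3))
(5) (((- -2) + 0) + 0)  =[add_zero →]=  ((- -2) + 0)    ⊢ (((- -2) + 0) * (- 3))
(6) ((- -2) + 0)  =[add_zero →]=  (- -2)    ⊢ ((- -2) * (- 3))
(7) ((- -2) * (- 3))  =[mul_comm →]=  ((- 3) * (- -2))
(8) (- -2)  =[add_zero ←]=  ((- -2) + 0)    ⊢ ((- 3) * ((- -2) + 0))
(9) 3  =[add_zero ←]=  (3 + 0)    ⊢ ((- (3 + 0)) * ((- -2) + 0))
(10) (- (3 + 0))  =[add_zero ←]=  ((- (3 + 0)) + 0)    ⊢ E2

YES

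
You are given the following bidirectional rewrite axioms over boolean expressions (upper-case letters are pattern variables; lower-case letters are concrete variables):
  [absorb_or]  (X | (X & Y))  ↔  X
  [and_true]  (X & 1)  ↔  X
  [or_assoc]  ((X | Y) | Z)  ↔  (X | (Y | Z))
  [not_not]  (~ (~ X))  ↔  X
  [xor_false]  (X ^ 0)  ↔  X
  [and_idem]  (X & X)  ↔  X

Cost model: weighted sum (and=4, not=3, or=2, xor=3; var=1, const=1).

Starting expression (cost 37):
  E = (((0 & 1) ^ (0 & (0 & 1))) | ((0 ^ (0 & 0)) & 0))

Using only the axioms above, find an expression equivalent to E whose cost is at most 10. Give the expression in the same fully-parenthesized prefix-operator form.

(0 ^ (0 & 0))   [cost 10]

1. [and_true →] (0 & 1)  →  0;  E = (((0 & 1) ^ (0 & 0)) | ((0 ^ (0 & 0)) & 0))
2. [and_true →] (0 & 1)  →  0;  E = ((0 ^ (0 & 0)) | ((0 ^ (0 & 0)) & 0))
3. [absorb_or →] ((0 ^ (0 & 0)) | ((0 ^ (0 & 0)) & 0))  →  (0 ^ (0 & 0));  cost 10 ≤ 10, done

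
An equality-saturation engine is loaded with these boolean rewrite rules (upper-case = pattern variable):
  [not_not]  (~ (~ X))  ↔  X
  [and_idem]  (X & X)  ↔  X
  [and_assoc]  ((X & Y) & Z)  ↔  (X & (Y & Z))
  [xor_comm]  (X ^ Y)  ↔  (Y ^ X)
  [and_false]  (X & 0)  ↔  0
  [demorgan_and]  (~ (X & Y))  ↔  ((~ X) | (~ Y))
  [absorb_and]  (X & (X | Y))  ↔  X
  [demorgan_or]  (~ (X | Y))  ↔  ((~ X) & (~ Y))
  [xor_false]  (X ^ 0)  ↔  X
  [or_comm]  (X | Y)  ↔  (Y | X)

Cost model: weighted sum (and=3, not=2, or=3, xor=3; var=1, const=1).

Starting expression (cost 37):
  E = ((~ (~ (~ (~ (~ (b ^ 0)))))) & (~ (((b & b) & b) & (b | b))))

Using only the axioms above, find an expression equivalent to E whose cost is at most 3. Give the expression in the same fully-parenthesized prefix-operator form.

(~ b)   [cost 3]

1. [not_not →] (~ (~ (b ^ 0)))  →  (b ^ 0);  E = ((~ (~ (~ (b ^ 0)))) & (~ (((b & b) & b) & (b | b))))
2. [not_not →] (~ (~ (b ^ 0)))  →  (b ^ 0);  E = ((~ (b ^ 0)) & (~ (((b & b) & b) & (b | b))))
3. [and_idem →] (b & b)  →  b;  E = ((~ (b ^ 0)) & (~ ((b & b) & (b | b))))
4. [xor_false →] (b ^ 0)  →  b;  E = ((~ b) & (~ ((b & b) & (b | b))))
5. [and_idem →] (b & b)  →  b;  E = ((~ b) & (~ (b & (b | b))))
6. [absorb_and →] (b & (b | b))  →  b;  E = ((~ b) & (~ b))
7. [and_idem →] ((~ b) & (~ b))  →  (~ b);  cost 3 ≤ 3, done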